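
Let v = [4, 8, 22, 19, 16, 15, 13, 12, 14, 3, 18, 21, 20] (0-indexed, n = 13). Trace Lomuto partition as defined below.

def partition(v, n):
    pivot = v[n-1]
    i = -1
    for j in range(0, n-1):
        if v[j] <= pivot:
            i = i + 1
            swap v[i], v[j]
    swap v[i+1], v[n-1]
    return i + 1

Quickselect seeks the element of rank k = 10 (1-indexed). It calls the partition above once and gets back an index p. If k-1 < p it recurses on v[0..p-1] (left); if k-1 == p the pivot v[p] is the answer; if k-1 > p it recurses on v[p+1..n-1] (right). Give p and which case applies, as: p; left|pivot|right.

pivot = v[12] = 20; i = -1
j=0: v[0]=4 ≤ 20 → i=0, swap v[0],v[0] (no change) → [4, 8, 22, 19, 16, 15, 13, 12, 14, 3, 18, 21, 20]
j=1: v[1]=8 ≤ 20 → i=1, swap v[1],v[1] (no change) → [4, 8, 22, 19, 16, 15, 13, 12, 14, 3, 18, 21, 20]
j=2: v[2]=22 > 20 → no swap
j=3: v[3]=19 ≤ 20 → i=2, swap v[2],v[3] → [4, 8, 19, 22, 16, 15, 13, 12, 14, 3, 18, 21, 20]
j=4: v[4]=16 ≤ 20 → i=3, swap v[3],v[4] → [4, 8, 19, 16, 22, 15, 13, 12, 14, 3, 18, 21, 20]
j=5: v[5]=15 ≤ 20 → i=4, swap v[4],v[5] → [4, 8, 19, 16, 15, 22, 13, 12, 14, 3, 18, 21, 20]
j=6: v[6]=13 ≤ 20 → i=5, swap v[5],v[6] → [4, 8, 19, 16, 15, 13, 22, 12, 14, 3, 18, 21, 20]
j=7: v[7]=12 ≤ 20 → i=6, swap v[6],v[7] → [4, 8, 19, 16, 15, 13, 12, 22, 14, 3, 18, 21, 20]
j=8: v[8]=14 ≤ 20 → i=7, swap v[7],v[8] → [4, 8, 19, 16, 15, 13, 12, 14, 22, 3, 18, 21, 20]
j=9: v[9]=3 ≤ 20 → i=8, swap v[8],v[9] → [4, 8, 19, 16, 15, 13, 12, 14, 3, 22, 18, 21, 20]
j=10: v[10]=18 ≤ 20 → i=9, swap v[9],v[10] → [4, 8, 19, 16, 15, 13, 12, 14, 3, 18, 22, 21, 20]
j=11: v[11]=21 > 20 → no swap
final swap v[10],v[12] → [4, 8, 19, 16, 15, 13, 12, 14, 3, 18, 20, 21, 22]; return 10
p = 10; k-1 = 9 < 10 ⇒ left

10; left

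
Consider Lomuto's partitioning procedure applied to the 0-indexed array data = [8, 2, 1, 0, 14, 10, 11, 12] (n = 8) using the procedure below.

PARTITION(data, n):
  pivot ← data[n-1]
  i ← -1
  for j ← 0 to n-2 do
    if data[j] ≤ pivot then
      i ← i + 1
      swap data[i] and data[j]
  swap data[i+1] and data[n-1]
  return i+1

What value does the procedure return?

6

pivot=12, i=-1
j=0: 8≤12, i=0, swap(0,0) ⇒ [8, 2, 1, 0, 14, 10, 11, 12]
j=1: 2≤12, i=1, swap(1,1) ⇒ [8, 2, 1, 0, 14, 10, 11, 12]
j=2: 1≤12, i=2, swap(2,2) ⇒ [8, 2, 1, 0, 14, 10, 11, 12]
j=3: 0≤12, i=3, swap(3,3) ⇒ [8, 2, 1, 0, 14, 10, 11, 12]
j=4: 14>12, skip
j=5: 10≤12, i=4, swap(4,5) ⇒ [8, 2, 1, 0, 10, 14, 11, 12]
j=6: 11≤12, i=5, swap(5,6) ⇒ [8, 2, 1, 0, 10, 11, 14, 12]
swap(6,7) ⇒ [8, 2, 1, 0, 10, 11, 12, 14]; return 6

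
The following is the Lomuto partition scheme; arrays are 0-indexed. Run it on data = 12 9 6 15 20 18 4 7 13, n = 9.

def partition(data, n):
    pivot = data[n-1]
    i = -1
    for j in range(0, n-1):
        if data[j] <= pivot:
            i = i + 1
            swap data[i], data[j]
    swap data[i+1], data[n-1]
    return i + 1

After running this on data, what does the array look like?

pivot = data[8] = 13; i = -1
j=0: data[0]=12 ≤ 13 → i=0, swap data[0],data[0] (no change) → 12 9 6 15 20 18 4 7 13
j=1: data[1]=9 ≤ 13 → i=1, swap data[1],data[1] (no change) → 12 9 6 15 20 18 4 7 13
j=2: data[2]=6 ≤ 13 → i=2, swap data[2],data[2] (no change) → 12 9 6 15 20 18 4 7 13
j=3: data[3]=15 > 13 → no swap
j=4: data[4]=20 > 13 → no swap
j=5: data[5]=18 > 13 → no swap
j=6: data[6]=4 ≤ 13 → i=3, swap data[3],data[6] → 12 9 6 4 20 18 15 7 13
j=7: data[7]=7 ≤ 13 → i=4, swap data[4],data[7] → 12 9 6 4 7 18 15 20 13
final swap data[5],data[8] → 12 9 6 4 7 13 15 20 18; return 5

12 9 6 4 7 13 15 20 18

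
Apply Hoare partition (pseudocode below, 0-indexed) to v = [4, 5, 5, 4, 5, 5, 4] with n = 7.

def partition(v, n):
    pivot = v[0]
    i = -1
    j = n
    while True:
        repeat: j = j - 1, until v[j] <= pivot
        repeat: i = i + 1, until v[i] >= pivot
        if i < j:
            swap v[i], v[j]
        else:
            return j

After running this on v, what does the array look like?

[4, 4, 5, 5, 5, 5, 4]

pivot = v[0] = 4; i = -1, j = 7
j→6 (v[6]=4≤4), i→0 (v[0]=4≥4); i<j, swap → [4, 5, 5, 4, 5, 5, 4]
j→3 (v[3]=4≤4), i→1 (v[1]=5≥4); i<j, swap → [4, 4, 5, 5, 5, 5, 4]
j→1, i→2; i≥j, return j=1. v = [4, 4, 5, 5, 5, 5, 4]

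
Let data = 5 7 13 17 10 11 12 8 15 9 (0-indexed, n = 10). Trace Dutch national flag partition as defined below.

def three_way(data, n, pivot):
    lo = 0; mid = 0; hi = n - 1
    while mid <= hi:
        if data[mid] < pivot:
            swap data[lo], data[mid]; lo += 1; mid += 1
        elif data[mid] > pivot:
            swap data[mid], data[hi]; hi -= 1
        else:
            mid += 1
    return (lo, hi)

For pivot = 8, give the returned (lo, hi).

(2, 2)

pivot = 8; lo=0, mid=0, hi=9
data[mid]=5<8: swap data[0],data[0]; lo=1,mid=1 → 5 7 13 17 10 11 12 8 15 9
data[mid]=7<8: swap data[1],data[1]; lo=2,mid=2 → 5 7 13 17 10 11 12 8 15 9
data[mid]=13>8: swap data[2],data[9]; hi=8 → 5 7 9 17 10 11 12 8 15 13
data[mid]=9>8: swap data[2],data[8]; hi=7 → 5 7 15 17 10 11 12 8 9 13
data[mid]=15>8: swap data[2],data[7]; hi=6 → 5 7 8 17 10 11 12 15 9 13
data[mid]=8=8: mid=3
data[mid]=17>8: swap data[3],data[6]; hi=5 → 5 7 8 12 10 11 17 15 9 13
data[mid]=12>8: swap data[3],data[5]; hi=4 → 5 7 8 11 10 12 17 15 9 13
data[mid]=11>8: swap data[3],data[4]; hi=3 → 5 7 8 10 11 12 17 15 9 13
data[mid]=10>8: swap data[3],data[3]; hi=2 → 5 7 8 10 11 12 17 15 9 13
end: lo=2, hi=2; data = 5 7 8 10 11 12 17 15 9 13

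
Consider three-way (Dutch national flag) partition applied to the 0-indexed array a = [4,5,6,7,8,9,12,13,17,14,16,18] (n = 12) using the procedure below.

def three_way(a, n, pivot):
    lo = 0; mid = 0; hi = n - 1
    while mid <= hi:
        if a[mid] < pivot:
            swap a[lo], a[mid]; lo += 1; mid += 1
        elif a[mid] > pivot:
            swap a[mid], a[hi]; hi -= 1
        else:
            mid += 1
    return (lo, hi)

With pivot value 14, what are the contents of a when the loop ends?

lo=0 mid=0 hi=11
4<14: swap(0,0), lo=1 mid=1 ⇒ [4,5,6,7,8,9,12,13,17,14,16,18]
5<14: swap(1,1), lo=2 mid=2 ⇒ [4,5,6,7,8,9,12,13,17,14,16,18]
6<14: swap(2,2), lo=3 mid=3 ⇒ [4,5,6,7,8,9,12,13,17,14,16,18]
7<14: swap(3,3), lo=4 mid=4 ⇒ [4,5,6,7,8,9,12,13,17,14,16,18]
8<14: swap(4,4), lo=5 mid=5 ⇒ [4,5,6,7,8,9,12,13,17,14,16,18]
9<14: swap(5,5), lo=6 mid=6 ⇒ [4,5,6,7,8,9,12,13,17,14,16,18]
12<14: swap(6,6), lo=7 mid=7 ⇒ [4,5,6,7,8,9,12,13,17,14,16,18]
13<14: swap(7,7), lo=8 mid=8 ⇒ [4,5,6,7,8,9,12,13,17,14,16,18]
17>14: swap(8,11), hi=10 ⇒ [4,5,6,7,8,9,12,13,18,14,16,17]
18>14: swap(8,10), hi=9 ⇒ [4,5,6,7,8,9,12,13,16,14,18,17]
16>14: swap(8,9), hi=8 ⇒ [4,5,6,7,8,9,12,13,14,16,18,17]
14=14: mid=9
done. lo=8 hi=8; a=[4,5,6,7,8,9,12,13,14,16,18,17]

[4,5,6,7,8,9,12,13,14,16,18,17]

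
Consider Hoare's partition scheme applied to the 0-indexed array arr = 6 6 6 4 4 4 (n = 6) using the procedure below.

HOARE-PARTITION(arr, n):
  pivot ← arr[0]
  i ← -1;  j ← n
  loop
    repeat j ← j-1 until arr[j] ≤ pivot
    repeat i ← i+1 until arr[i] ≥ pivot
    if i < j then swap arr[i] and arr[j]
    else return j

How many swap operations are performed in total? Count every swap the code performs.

3

pivot = arr[0] = 6; i = -1, j = 6
j→5 (arr[5]=4≤6), i→0 (arr[0]=6≥6); i<j, swap → 4 6 6 4 4 6
j→4 (arr[4]=4≤6), i→1 (arr[1]=6≥6); i<j, swap → 4 4 6 4 6 6
j→3 (arr[3]=4≤6), i→2 (arr[2]=6≥6); i<j, swap → 4 4 4 6 6 6
j→2, i→3; i≥j, return j=2. arr = 4 4 4 6 6 6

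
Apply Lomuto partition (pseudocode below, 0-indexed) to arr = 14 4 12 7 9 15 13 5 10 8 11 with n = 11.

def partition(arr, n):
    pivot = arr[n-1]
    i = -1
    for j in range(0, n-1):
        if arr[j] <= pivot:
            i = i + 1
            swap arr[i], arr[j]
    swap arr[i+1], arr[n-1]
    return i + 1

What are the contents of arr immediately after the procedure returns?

4 7 9 5 10 8 11 14 12 15 13

pivot = arr[10] = 11; i = -1
j=0: arr[0]=14 > 11 → no swap
j=1: arr[1]=4 ≤ 11 → i=0, swap arr[0],arr[1] → 4 14 12 7 9 15 13 5 10 8 11
j=2: arr[2]=12 > 11 → no swap
j=3: arr[3]=7 ≤ 11 → i=1, swap arr[1],arr[3] → 4 7 12 14 9 15 13 5 10 8 11
j=4: arr[4]=9 ≤ 11 → i=2, swap arr[2],arr[4] → 4 7 9 14 12 15 13 5 10 8 11
j=5: arr[5]=15 > 11 → no swap
j=6: arr[6]=13 > 11 → no swap
j=7: arr[7]=5 ≤ 11 → i=3, swap arr[3],arr[7] → 4 7 9 5 12 15 13 14 10 8 11
j=8: arr[8]=10 ≤ 11 → i=4, swap arr[4],arr[8] → 4 7 9 5 10 15 13 14 12 8 11
j=9: arr[9]=8 ≤ 11 → i=5, swap arr[5],arr[9] → 4 7 9 5 10 8 13 14 12 15 11
final swap arr[6],arr[10] → 4 7 9 5 10 8 11 14 12 15 13; return 6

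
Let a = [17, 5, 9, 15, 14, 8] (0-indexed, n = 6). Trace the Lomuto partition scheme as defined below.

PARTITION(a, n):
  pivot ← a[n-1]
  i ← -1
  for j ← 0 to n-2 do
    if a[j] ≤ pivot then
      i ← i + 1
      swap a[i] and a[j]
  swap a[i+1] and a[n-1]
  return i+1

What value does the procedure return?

1

pivot = a[5] = 8; i = -1
j=0: a[0]=17 > 8 → no swap
j=1: a[1]=5 ≤ 8 → i=0, swap a[0],a[1] → [5, 17, 9, 15, 14, 8]
j=2: a[2]=9 > 8 → no swap
j=3: a[3]=15 > 8 → no swap
j=4: a[4]=14 > 8 → no swap
final swap a[1],a[5] → [5, 8, 9, 15, 14, 17]; return 1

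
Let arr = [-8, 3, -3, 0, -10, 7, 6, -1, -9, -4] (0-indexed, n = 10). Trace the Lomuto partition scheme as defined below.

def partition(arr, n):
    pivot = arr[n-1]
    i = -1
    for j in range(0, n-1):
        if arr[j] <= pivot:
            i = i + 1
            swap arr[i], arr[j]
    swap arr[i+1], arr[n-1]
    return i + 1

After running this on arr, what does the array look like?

[-8, -10, -9, -4, 3, 7, 6, -1, -3, 0]

pivot = arr[9] = -4; i = -1
j=0: arr[0]=-8 ≤ -4 → i=0, swap arr[0],arr[0] (no change) → [-8, 3, -3, 0, -10, 7, 6, -1, -9, -4]
j=1: arr[1]=3 > -4 → no swap
j=2: arr[2]=-3 > -4 → no swap
j=3: arr[3]=0 > -4 → no swap
j=4: arr[4]=-10 ≤ -4 → i=1, swap arr[1],arr[4] → [-8, -10, -3, 0, 3, 7, 6, -1, -9, -4]
j=5: arr[5]=7 > -4 → no swap
j=6: arr[6]=6 > -4 → no swap
j=7: arr[7]=-1 > -4 → no swap
j=8: arr[8]=-9 ≤ -4 → i=2, swap arr[2],arr[8] → [-8, -10, -9, 0, 3, 7, 6, -1, -3, -4]
final swap arr[3],arr[9] → [-8, -10, -9, -4, 3, 7, 6, -1, -3, 0]; return 3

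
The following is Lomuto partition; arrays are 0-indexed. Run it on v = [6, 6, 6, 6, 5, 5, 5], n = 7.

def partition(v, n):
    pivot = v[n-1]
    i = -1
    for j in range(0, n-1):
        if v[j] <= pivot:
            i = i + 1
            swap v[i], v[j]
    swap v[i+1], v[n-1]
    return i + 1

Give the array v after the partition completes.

pivot=5, i=-1
j=0: 6>5, skip
j=1: 6>5, skip
j=2: 6>5, skip
j=3: 6>5, skip
j=4: 5≤5, i=0, swap(0,4) ⇒ [5, 6, 6, 6, 6, 5, 5]
j=5: 5≤5, i=1, swap(1,5) ⇒ [5, 5, 6, 6, 6, 6, 5]
swap(2,6) ⇒ [5, 5, 5, 6, 6, 6, 6]; return 2

[5, 5, 5, 6, 6, 6, 6]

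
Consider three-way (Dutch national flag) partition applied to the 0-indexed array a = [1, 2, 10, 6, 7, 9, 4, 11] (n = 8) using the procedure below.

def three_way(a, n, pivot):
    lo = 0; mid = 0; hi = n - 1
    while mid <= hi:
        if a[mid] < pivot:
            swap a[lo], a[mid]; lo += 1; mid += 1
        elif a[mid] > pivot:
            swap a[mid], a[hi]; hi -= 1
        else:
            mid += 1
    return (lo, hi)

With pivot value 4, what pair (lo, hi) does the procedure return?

lo=0 mid=0 hi=7
1<4: swap(0,0), lo=1 mid=1 ⇒ [1, 2, 10, 6, 7, 9, 4, 11]
2<4: swap(1,1), lo=2 mid=2 ⇒ [1, 2, 10, 6, 7, 9, 4, 11]
10>4: swap(2,7), hi=6 ⇒ [1, 2, 11, 6, 7, 9, 4, 10]
11>4: swap(2,6), hi=5 ⇒ [1, 2, 4, 6, 7, 9, 11, 10]
4=4: mid=3
6>4: swap(3,5), hi=4 ⇒ [1, 2, 4, 9, 7, 6, 11, 10]
9>4: swap(3,4), hi=3 ⇒ [1, 2, 4, 7, 9, 6, 11, 10]
7>4: swap(3,3), hi=2 ⇒ [1, 2, 4, 7, 9, 6, 11, 10]
done. lo=2 hi=2; a=[1, 2, 4, 7, 9, 6, 11, 10]

(2, 2)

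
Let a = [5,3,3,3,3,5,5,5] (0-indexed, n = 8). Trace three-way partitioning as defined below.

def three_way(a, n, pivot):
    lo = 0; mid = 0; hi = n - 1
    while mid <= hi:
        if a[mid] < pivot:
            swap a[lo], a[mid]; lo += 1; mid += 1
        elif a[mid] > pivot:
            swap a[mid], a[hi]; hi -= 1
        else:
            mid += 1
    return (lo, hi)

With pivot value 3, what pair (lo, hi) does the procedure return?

(0, 3)

lo=0 mid=0 hi=7
5>3: swap(0,7), hi=6 ⇒ [5,3,3,3,3,5,5,5]
5>3: swap(0,6), hi=5 ⇒ [5,3,3,3,3,5,5,5]
5>3: swap(0,5), hi=4 ⇒ [5,3,3,3,3,5,5,5]
5>3: swap(0,4), hi=3 ⇒ [3,3,3,3,5,5,5,5]
3=3: mid=1
3=3: mid=2
3=3: mid=3
3=3: mid=4
done. lo=0 hi=3; a=[3,3,3,3,5,5,5,5]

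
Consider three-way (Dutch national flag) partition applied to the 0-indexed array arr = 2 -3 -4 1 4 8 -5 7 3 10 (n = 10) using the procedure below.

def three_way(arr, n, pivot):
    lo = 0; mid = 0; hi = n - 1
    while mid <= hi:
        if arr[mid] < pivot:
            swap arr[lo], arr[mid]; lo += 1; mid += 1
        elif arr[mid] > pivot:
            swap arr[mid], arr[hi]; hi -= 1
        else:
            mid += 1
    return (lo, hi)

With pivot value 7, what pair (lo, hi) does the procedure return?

(7, 7)

pivot = 7; lo=0, mid=0, hi=9
arr[mid]=2<7: swap arr[0],arr[0]; lo=1,mid=1 → 2 -3 -4 1 4 8 -5 7 3 10
arr[mid]=-3<7: swap arr[1],arr[1]; lo=2,mid=2 → 2 -3 -4 1 4 8 -5 7 3 10
arr[mid]=-4<7: swap arr[2],arr[2]; lo=3,mid=3 → 2 -3 -4 1 4 8 -5 7 3 10
arr[mid]=1<7: swap arr[3],arr[3]; lo=4,mid=4 → 2 -3 -4 1 4 8 -5 7 3 10
arr[mid]=4<7: swap arr[4],arr[4]; lo=5,mid=5 → 2 -3 -4 1 4 8 -5 7 3 10
arr[mid]=8>7: swap arr[5],arr[9]; hi=8 → 2 -3 -4 1 4 10 -5 7 3 8
arr[mid]=10>7: swap arr[5],arr[8]; hi=7 → 2 -3 -4 1 4 3 -5 7 10 8
arr[mid]=3<7: swap arr[5],arr[5]; lo=6,mid=6 → 2 -3 -4 1 4 3 -5 7 10 8
arr[mid]=-5<7: swap arr[6],arr[6]; lo=7,mid=7 → 2 -3 -4 1 4 3 -5 7 10 8
arr[mid]=7=7: mid=8
end: lo=7, hi=7; arr = 2 -3 -4 1 4 3 -5 7 10 8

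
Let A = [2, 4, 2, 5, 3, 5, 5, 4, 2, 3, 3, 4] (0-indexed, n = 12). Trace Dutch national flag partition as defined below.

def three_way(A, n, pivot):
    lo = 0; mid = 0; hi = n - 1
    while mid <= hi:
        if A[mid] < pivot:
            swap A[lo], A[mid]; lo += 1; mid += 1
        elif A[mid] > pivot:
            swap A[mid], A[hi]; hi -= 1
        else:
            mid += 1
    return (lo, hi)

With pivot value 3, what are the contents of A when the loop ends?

lo=0 mid=0 hi=11
2<3: swap(0,0), lo=1 mid=1 ⇒ [2, 4, 2, 5, 3, 5, 5, 4, 2, 3, 3, 4]
4>3: swap(1,11), hi=10 ⇒ [2, 4, 2, 5, 3, 5, 5, 4, 2, 3, 3, 4]
4>3: swap(1,10), hi=9 ⇒ [2, 3, 2, 5, 3, 5, 5, 4, 2, 3, 4, 4]
3=3: mid=2
2<3: swap(1,2), lo=2 mid=3 ⇒ [2, 2, 3, 5, 3, 5, 5, 4, 2, 3, 4, 4]
5>3: swap(3,9), hi=8 ⇒ [2, 2, 3, 3, 3, 5, 5, 4, 2, 5, 4, 4]
3=3: mid=4
3=3: mid=5
5>3: swap(5,8), hi=7 ⇒ [2, 2, 3, 3, 3, 2, 5, 4, 5, 5, 4, 4]
2<3: swap(2,5), lo=3 mid=6 ⇒ [2, 2, 2, 3, 3, 3, 5, 4, 5, 5, 4, 4]
5>3: swap(6,7), hi=6 ⇒ [2, 2, 2, 3, 3, 3, 4, 5, 5, 5, 4, 4]
4>3: swap(6,6), hi=5 ⇒ [2, 2, 2, 3, 3, 3, 4, 5, 5, 5, 4, 4]
done. lo=3 hi=5; A=[2, 2, 2, 3, 3, 3, 4, 5, 5, 5, 4, 4]

[2, 2, 2, 3, 3, 3, 4, 5, 5, 5, 4, 4]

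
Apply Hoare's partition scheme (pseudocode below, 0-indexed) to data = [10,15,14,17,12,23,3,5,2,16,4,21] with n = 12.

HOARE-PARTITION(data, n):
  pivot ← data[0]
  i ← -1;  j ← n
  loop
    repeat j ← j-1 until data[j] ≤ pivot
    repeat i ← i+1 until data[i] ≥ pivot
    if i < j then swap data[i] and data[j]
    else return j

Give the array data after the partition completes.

[4,2,5,3,12,23,17,14,15,16,10,21]

pivot = data[0] = 10; i = -1, j = 12
j→10 (data[10]=4≤10), i→0 (data[0]=10≥10); i<j, swap → [4,15,14,17,12,23,3,5,2,16,10,21]
j→8 (data[8]=2≤10), i→1 (data[1]=15≥10); i<j, swap → [4,2,14,17,12,23,3,5,15,16,10,21]
j→7 (data[7]=5≤10), i→2 (data[2]=14≥10); i<j, swap → [4,2,5,17,12,23,3,14,15,16,10,21]
j→6 (data[6]=3≤10), i→3 (data[3]=17≥10); i<j, swap → [4,2,5,3,12,23,17,14,15,16,10,21]
j→3, i→4; i≥j, return j=3. data = [4,2,5,3,12,23,17,14,15,16,10,21]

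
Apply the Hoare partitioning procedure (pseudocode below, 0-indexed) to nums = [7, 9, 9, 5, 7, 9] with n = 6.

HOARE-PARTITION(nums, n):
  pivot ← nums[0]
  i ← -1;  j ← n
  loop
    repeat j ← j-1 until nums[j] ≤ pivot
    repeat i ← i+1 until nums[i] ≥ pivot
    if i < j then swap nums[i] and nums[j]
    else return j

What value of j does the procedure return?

pivot = nums[0] = 7; i = -1, j = 6
j→4 (nums[4]=7≤7), i→0 (nums[0]=7≥7); i<j, swap → [7, 9, 9, 5, 7, 9]
j→3 (nums[3]=5≤7), i→1 (nums[1]=9≥7); i<j, swap → [7, 5, 9, 9, 7, 9]
j→1, i→2; i≥j, return j=1. nums = [7, 5, 9, 9, 7, 9]

1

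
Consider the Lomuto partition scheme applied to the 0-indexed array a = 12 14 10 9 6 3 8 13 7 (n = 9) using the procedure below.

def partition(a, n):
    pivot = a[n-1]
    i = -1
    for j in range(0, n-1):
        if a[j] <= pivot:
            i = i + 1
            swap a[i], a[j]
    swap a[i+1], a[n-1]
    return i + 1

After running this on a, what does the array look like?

pivot = a[8] = 7; i = -1
j=0: a[0]=12 > 7 → no swap
j=1: a[1]=14 > 7 → no swap
j=2: a[2]=10 > 7 → no swap
j=3: a[3]=9 > 7 → no swap
j=4: a[4]=6 ≤ 7 → i=0, swap a[0],a[4] → 6 14 10 9 12 3 8 13 7
j=5: a[5]=3 ≤ 7 → i=1, swap a[1],a[5] → 6 3 10 9 12 14 8 13 7
j=6: a[6]=8 > 7 → no swap
j=7: a[7]=13 > 7 → no swap
final swap a[2],a[8] → 6 3 7 9 12 14 8 13 10; return 2

6 3 7 9 12 14 8 13 10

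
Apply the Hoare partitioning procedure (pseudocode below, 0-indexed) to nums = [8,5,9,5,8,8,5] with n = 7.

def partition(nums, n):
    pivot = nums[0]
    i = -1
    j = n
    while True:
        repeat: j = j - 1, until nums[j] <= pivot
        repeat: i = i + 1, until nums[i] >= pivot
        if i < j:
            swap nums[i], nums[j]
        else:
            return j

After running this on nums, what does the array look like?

pivot=8
j stops at 6 (5), i stops at 0 (8); swap ⇒ [5,5,9,5,8,8,8]
j stops at 5 (8), i stops at 2 (9); swap ⇒ [5,5,8,5,8,9,8]
j stops at 4, i stops at 4; i≥j ⇒ return 4. nums=[5,5,8,5,8,9,8]

[5,5,8,5,8,9,8]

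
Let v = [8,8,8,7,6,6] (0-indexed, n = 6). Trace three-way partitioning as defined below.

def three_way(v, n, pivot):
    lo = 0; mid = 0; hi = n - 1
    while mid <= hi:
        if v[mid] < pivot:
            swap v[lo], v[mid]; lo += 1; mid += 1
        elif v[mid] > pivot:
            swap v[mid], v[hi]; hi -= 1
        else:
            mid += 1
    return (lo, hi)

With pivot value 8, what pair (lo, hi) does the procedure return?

pivot = 8; lo=0, mid=0, hi=5
v[mid]=8=8: mid=1
v[mid]=8=8: mid=2
v[mid]=8=8: mid=3
v[mid]=7<8: swap v[0],v[3]; lo=1,mid=4 → [7,8,8,8,6,6]
v[mid]=6<8: swap v[1],v[4]; lo=2,mid=5 → [7,6,8,8,8,6]
v[mid]=6<8: swap v[2],v[5]; lo=3,mid=6 → [7,6,6,8,8,8]
end: lo=3, hi=5; v = [7,6,6,8,8,8]

(3, 5)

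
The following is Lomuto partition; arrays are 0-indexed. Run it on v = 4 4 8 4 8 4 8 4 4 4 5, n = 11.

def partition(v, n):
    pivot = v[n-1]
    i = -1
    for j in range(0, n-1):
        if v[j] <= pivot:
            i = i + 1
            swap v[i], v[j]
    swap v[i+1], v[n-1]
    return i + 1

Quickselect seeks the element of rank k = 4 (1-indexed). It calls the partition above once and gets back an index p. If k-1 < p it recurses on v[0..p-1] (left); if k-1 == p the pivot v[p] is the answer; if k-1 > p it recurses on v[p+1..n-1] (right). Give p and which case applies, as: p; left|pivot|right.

pivot=5, i=-1
j=0: 4≤5, i=0, swap(0,0) ⇒ 4 4 8 4 8 4 8 4 4 4 5
j=1: 4≤5, i=1, swap(1,1) ⇒ 4 4 8 4 8 4 8 4 4 4 5
j=2: 8>5, skip
j=3: 4≤5, i=2, swap(2,3) ⇒ 4 4 4 8 8 4 8 4 4 4 5
j=4: 8>5, skip
j=5: 4≤5, i=3, swap(3,5) ⇒ 4 4 4 4 8 8 8 4 4 4 5
j=6: 8>5, skip
j=7: 4≤5, i=4, swap(4,7) ⇒ 4 4 4 4 4 8 8 8 4 4 5
j=8: 4≤5, i=5, swap(5,8) ⇒ 4 4 4 4 4 4 8 8 8 4 5
j=9: 4≤5, i=6, swap(6,9) ⇒ 4 4 4 4 4 4 4 8 8 8 5
swap(7,10) ⇒ 4 4 4 4 4 4 4 5 8 8 8; return 7
p = 7; k-1 = 3 < 7 ⇒ left

7; left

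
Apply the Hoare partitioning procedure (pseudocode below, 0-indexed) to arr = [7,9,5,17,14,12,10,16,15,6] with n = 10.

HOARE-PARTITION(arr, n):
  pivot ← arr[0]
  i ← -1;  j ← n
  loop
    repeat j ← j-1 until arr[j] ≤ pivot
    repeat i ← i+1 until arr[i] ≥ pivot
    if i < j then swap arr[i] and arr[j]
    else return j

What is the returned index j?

1

pivot = arr[0] = 7; i = -1, j = 10
j→9 (arr[9]=6≤7), i→0 (arr[0]=7≥7); i<j, swap → [6,9,5,17,14,12,10,16,15,7]
j→2 (arr[2]=5≤7), i→1 (arr[1]=9≥7); i<j, swap → [6,5,9,17,14,12,10,16,15,7]
j→1, i→2; i≥j, return j=1. arr = [6,5,9,17,14,12,10,16,15,7]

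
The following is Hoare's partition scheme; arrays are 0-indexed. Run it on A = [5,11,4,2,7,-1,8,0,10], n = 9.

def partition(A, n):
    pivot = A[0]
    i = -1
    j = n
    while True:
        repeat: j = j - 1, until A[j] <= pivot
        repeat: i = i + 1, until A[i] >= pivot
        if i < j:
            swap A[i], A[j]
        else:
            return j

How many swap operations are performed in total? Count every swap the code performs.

pivot=5
j stops at 7 (0), i stops at 0 (5); swap ⇒ [0,11,4,2,7,-1,8,5,10]
j stops at 5 (-1), i stops at 1 (11); swap ⇒ [0,-1,4,2,7,11,8,5,10]
j stops at 3, i stops at 4; i≥j ⇒ return 3. A=[0,-1,4,2,7,11,8,5,10]

2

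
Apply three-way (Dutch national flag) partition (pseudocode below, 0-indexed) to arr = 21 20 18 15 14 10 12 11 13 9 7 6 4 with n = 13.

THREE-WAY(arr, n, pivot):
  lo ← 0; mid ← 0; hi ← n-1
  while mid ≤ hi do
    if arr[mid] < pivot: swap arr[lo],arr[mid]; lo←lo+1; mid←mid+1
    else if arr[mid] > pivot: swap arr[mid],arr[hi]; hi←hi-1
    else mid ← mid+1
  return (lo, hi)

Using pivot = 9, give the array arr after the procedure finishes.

lo=0 mid=0 hi=12
21>9: swap(0,12), hi=11 ⇒ 4 20 18 15 14 10 12 11 13 9 7 6 21
4<9: swap(0,0), lo=1 mid=1 ⇒ 4 20 18 15 14 10 12 11 13 9 7 6 21
20>9: swap(1,11), hi=10 ⇒ 4 6 18 15 14 10 12 11 13 9 7 20 21
6<9: swap(1,1), lo=2 mid=2 ⇒ 4 6 18 15 14 10 12 11 13 9 7 20 21
18>9: swap(2,10), hi=9 ⇒ 4 6 7 15 14 10 12 11 13 9 18 20 21
7<9: swap(2,2), lo=3 mid=3 ⇒ 4 6 7 15 14 10 12 11 13 9 18 20 21
15>9: swap(3,9), hi=8 ⇒ 4 6 7 9 14 10 12 11 13 15 18 20 21
9=9: mid=4
14>9: swap(4,8), hi=7 ⇒ 4 6 7 9 13 10 12 11 14 15 18 20 21
13>9: swap(4,7), hi=6 ⇒ 4 6 7 9 11 10 12 13 14 15 18 20 21
11>9: swap(4,6), hi=5 ⇒ 4 6 7 9 12 10 11 13 14 15 18 20 21
12>9: swap(4,5), hi=4 ⇒ 4 6 7 9 10 12 11 13 14 15 18 20 21
10>9: swap(4,4), hi=3 ⇒ 4 6 7 9 10 12 11 13 14 15 18 20 21
done. lo=3 hi=3; arr=4 6 7 9 10 12 11 13 14 15 18 20 21

4 6 7 9 10 12 11 13 14 15 18 20 21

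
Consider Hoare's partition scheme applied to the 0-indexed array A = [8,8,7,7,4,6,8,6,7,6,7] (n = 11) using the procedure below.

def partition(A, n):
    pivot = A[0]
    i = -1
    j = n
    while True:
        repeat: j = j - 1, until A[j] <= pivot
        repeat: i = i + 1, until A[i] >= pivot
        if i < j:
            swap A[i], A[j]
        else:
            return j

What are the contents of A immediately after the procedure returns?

pivot=8
j stops at 10 (7), i stops at 0 (8); swap ⇒ [7,8,7,7,4,6,8,6,7,6,8]
j stops at 9 (6), i stops at 1 (8); swap ⇒ [7,6,7,7,4,6,8,6,7,8,8]
j stops at 8 (7), i stops at 6 (8); swap ⇒ [7,6,7,7,4,6,7,6,8,8,8]
j stops at 7, i stops at 8; i≥j ⇒ return 7. A=[7,6,7,7,4,6,7,6,8,8,8]

[7,6,7,7,4,6,7,6,8,8,8]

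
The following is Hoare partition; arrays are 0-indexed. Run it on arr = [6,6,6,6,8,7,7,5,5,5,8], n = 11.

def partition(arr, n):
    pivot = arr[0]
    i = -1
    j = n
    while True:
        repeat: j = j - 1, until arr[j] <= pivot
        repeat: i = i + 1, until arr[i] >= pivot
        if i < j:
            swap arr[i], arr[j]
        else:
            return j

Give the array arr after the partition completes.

pivot=6
j stops at 9 (5), i stops at 0 (6); swap ⇒ [5,6,6,6,8,7,7,5,5,6,8]
j stops at 8 (5), i stops at 1 (6); swap ⇒ [5,5,6,6,8,7,7,5,6,6,8]
j stops at 7 (5), i stops at 2 (6); swap ⇒ [5,5,5,6,8,7,7,6,6,6,8]
j stops at 3, i stops at 3; i≥j ⇒ return 3. arr=[5,5,5,6,8,7,7,6,6,6,8]

[5,5,5,6,8,7,7,6,6,6,8]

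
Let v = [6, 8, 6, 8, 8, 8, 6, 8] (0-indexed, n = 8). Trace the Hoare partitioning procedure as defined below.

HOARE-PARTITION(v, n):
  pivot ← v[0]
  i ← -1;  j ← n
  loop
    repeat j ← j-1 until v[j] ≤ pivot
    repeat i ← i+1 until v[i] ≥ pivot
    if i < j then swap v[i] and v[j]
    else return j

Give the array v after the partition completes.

[6, 6, 8, 8, 8, 8, 6, 8]

pivot = v[0] = 6; i = -1, j = 8
j→6 (v[6]=6≤6), i→0 (v[0]=6≥6); i<j, swap → [6, 8, 6, 8, 8, 8, 6, 8]
j→2 (v[2]=6≤6), i→1 (v[1]=8≥6); i<j, swap → [6, 6, 8, 8, 8, 8, 6, 8]
j→1, i→2; i≥j, return j=1. v = [6, 6, 8, 8, 8, 8, 6, 8]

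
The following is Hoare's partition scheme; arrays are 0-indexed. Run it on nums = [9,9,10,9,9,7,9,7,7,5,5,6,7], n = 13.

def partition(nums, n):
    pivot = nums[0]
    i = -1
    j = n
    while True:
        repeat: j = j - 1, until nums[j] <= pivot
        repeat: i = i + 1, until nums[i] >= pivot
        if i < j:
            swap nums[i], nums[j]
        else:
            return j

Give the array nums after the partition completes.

[7,6,5,5,7,7,7,9,9,9,10,9,9]

pivot=9
j stops at 12 (7), i stops at 0 (9); swap ⇒ [7,9,10,9,9,7,9,7,7,5,5,6,9]
j stops at 11 (6), i stops at 1 (9); swap ⇒ [7,6,10,9,9,7,9,7,7,5,5,9,9]
j stops at 10 (5), i stops at 2 (10); swap ⇒ [7,6,5,9,9,7,9,7,7,5,10,9,9]
j stops at 9 (5), i stops at 3 (9); swap ⇒ [7,6,5,5,9,7,9,7,7,9,10,9,9]
j stops at 8 (7), i stops at 4 (9); swap ⇒ [7,6,5,5,7,7,9,7,9,9,10,9,9]
j stops at 7 (7), i stops at 6 (9); swap ⇒ [7,6,5,5,7,7,7,9,9,9,10,9,9]
j stops at 6, i stops at 7; i≥j ⇒ return 6. nums=[7,6,5,5,7,7,7,9,9,9,10,9,9]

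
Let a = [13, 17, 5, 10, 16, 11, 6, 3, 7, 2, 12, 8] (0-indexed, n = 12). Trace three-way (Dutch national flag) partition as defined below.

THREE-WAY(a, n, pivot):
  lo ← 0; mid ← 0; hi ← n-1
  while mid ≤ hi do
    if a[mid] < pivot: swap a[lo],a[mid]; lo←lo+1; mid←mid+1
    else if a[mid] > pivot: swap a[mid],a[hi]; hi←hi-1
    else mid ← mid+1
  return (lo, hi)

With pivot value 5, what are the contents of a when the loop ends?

pivot = 5; lo=0, mid=0, hi=11
a[mid]=13>5: swap a[0],a[11]; hi=10 → [8, 17, 5, 10, 16, 11, 6, 3, 7, 2, 12, 13]
a[mid]=8>5: swap a[0],a[10]; hi=9 → [12, 17, 5, 10, 16, 11, 6, 3, 7, 2, 8, 13]
a[mid]=12>5: swap a[0],a[9]; hi=8 → [2, 17, 5, 10, 16, 11, 6, 3, 7, 12, 8, 13]
a[mid]=2<5: swap a[0],a[0]; lo=1,mid=1 → [2, 17, 5, 10, 16, 11, 6, 3, 7, 12, 8, 13]
a[mid]=17>5: swap a[1],a[8]; hi=7 → [2, 7, 5, 10, 16, 11, 6, 3, 17, 12, 8, 13]
a[mid]=7>5: swap a[1],a[7]; hi=6 → [2, 3, 5, 10, 16, 11, 6, 7, 17, 12, 8, 13]
a[mid]=3<5: swap a[1],a[1]; lo=2,mid=2 → [2, 3, 5, 10, 16, 11, 6, 7, 17, 12, 8, 13]
a[mid]=5=5: mid=3
a[mid]=10>5: swap a[3],a[6]; hi=5 → [2, 3, 5, 6, 16, 11, 10, 7, 17, 12, 8, 13]
a[mid]=6>5: swap a[3],a[5]; hi=4 → [2, 3, 5, 11, 16, 6, 10, 7, 17, 12, 8, 13]
a[mid]=11>5: swap a[3],a[4]; hi=3 → [2, 3, 5, 16, 11, 6, 10, 7, 17, 12, 8, 13]
a[mid]=16>5: swap a[3],a[3]; hi=2 → [2, 3, 5, 16, 11, 6, 10, 7, 17, 12, 8, 13]
end: lo=2, hi=2; a = [2, 3, 5, 16, 11, 6, 10, 7, 17, 12, 8, 13]

[2, 3, 5, 16, 11, 6, 10, 7, 17, 12, 8, 13]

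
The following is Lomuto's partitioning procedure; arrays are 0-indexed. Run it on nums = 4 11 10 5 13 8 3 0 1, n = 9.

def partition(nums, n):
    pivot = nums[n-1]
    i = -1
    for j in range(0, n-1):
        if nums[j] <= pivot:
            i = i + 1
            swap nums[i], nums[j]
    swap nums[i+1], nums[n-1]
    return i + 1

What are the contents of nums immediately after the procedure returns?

pivot=1, i=-1
j=0: 4>1, skip
j=1: 11>1, skip
j=2: 10>1, skip
j=3: 5>1, skip
j=4: 13>1, skip
j=5: 8>1, skip
j=6: 3>1, skip
j=7: 0≤1, i=0, swap(0,7) ⇒ 0 11 10 5 13 8 3 4 1
swap(1,8) ⇒ 0 1 10 5 13 8 3 4 11; return 1

0 1 10 5 13 8 3 4 11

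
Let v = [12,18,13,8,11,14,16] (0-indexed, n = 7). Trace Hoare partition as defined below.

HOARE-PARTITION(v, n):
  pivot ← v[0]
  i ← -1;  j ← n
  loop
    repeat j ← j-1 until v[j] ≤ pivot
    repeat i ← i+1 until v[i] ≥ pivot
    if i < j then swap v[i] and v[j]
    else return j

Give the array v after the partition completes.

pivot=12
j stops at 4 (11), i stops at 0 (12); swap ⇒ [11,18,13,8,12,14,16]
j stops at 3 (8), i stops at 1 (18); swap ⇒ [11,8,13,18,12,14,16]
j stops at 1, i stops at 2; i≥j ⇒ return 1. v=[11,8,13,18,12,14,16]

[11,8,13,18,12,14,16]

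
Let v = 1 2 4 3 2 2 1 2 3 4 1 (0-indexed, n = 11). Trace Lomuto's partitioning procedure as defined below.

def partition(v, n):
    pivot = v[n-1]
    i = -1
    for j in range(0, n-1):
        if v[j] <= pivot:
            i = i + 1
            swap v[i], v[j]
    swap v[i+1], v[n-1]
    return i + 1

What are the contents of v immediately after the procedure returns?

pivot = v[10] = 1; i = -1
j=0: v[0]=1 ≤ 1 → i=0, swap v[0],v[0] (no change) → 1 2 4 3 2 2 1 2 3 4 1
j=1: v[1]=2 > 1 → no swap
j=2: v[2]=4 > 1 → no swap
j=3: v[3]=3 > 1 → no swap
j=4: v[4]=2 > 1 → no swap
j=5: v[5]=2 > 1 → no swap
j=6: v[6]=1 ≤ 1 → i=1, swap v[1],v[6] → 1 1 4 3 2 2 2 2 3 4 1
j=7: v[7]=2 > 1 → no swap
j=8: v[8]=3 > 1 → no swap
j=9: v[9]=4 > 1 → no swap
final swap v[2],v[10] → 1 1 1 3 2 2 2 2 3 4 4; return 2

1 1 1 3 2 2 2 2 3 4 4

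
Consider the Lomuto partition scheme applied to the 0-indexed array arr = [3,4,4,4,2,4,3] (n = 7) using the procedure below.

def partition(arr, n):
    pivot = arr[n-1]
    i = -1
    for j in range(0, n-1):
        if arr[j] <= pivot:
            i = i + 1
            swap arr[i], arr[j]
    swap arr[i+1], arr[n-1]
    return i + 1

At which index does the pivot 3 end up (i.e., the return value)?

2

pivot=3, i=-1
j=0: 3≤3, i=0, swap(0,0) ⇒ [3,4,4,4,2,4,3]
j=1: 4>3, skip
j=2: 4>3, skip
j=3: 4>3, skip
j=4: 2≤3, i=1, swap(1,4) ⇒ [3,2,4,4,4,4,3]
j=5: 4>3, skip
swap(2,6) ⇒ [3,2,3,4,4,4,4]; return 2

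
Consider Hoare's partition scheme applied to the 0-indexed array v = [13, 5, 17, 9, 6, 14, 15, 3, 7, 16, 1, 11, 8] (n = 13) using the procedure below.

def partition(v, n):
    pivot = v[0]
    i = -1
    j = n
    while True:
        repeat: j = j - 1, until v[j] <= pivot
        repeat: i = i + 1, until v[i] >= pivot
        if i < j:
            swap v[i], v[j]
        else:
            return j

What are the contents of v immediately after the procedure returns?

[8, 5, 11, 9, 6, 1, 7, 3, 15, 16, 14, 17, 13]

pivot = v[0] = 13; i = -1, j = 13
j→12 (v[12]=8≤13), i→0 (v[0]=13≥13); i<j, swap → [8, 5, 17, 9, 6, 14, 15, 3, 7, 16, 1, 11, 13]
j→11 (v[11]=11≤13), i→2 (v[2]=17≥13); i<j, swap → [8, 5, 11, 9, 6, 14, 15, 3, 7, 16, 1, 17, 13]
j→10 (v[10]=1≤13), i→5 (v[5]=14≥13); i<j, swap → [8, 5, 11, 9, 6, 1, 15, 3, 7, 16, 14, 17, 13]
j→8 (v[8]=7≤13), i→6 (v[6]=15≥13); i<j, swap → [8, 5, 11, 9, 6, 1, 7, 3, 15, 16, 14, 17, 13]
j→7, i→8; i≥j, return j=7. v = [8, 5, 11, 9, 6, 1, 7, 3, 15, 16, 14, 17, 13]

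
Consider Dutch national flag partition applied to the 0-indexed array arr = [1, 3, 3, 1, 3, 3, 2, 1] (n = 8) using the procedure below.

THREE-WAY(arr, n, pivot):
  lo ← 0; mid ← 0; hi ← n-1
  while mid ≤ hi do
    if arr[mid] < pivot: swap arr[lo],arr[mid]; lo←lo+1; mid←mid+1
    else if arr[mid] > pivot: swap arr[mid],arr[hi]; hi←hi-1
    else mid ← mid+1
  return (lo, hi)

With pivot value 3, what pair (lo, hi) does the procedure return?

(4, 7)

lo=0 mid=0 hi=7
1<3: swap(0,0), lo=1 mid=1 ⇒ [1, 3, 3, 1, 3, 3, 2, 1]
3=3: mid=2
3=3: mid=3
1<3: swap(1,3), lo=2 mid=4 ⇒ [1, 1, 3, 3, 3, 3, 2, 1]
3=3: mid=5
3=3: mid=6
2<3: swap(2,6), lo=3 mid=7 ⇒ [1, 1, 2, 3, 3, 3, 3, 1]
1<3: swap(3,7), lo=4 mid=8 ⇒ [1, 1, 2, 1, 3, 3, 3, 3]
done. lo=4 hi=7; arr=[1, 1, 2, 1, 3, 3, 3, 3]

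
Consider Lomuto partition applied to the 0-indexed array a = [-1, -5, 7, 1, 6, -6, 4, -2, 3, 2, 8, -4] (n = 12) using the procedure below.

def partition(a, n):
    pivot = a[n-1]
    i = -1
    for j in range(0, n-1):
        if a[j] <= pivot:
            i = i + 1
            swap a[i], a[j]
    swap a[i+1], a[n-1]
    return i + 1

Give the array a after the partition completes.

[-5, -6, -4, 1, 6, -1, 4, -2, 3, 2, 8, 7]

pivot=-4, i=-1
j=0: -1>-4, skip
j=1: -5≤-4, i=0, swap(0,1) ⇒ [-5, -1, 7, 1, 6, -6, 4, -2, 3, 2, 8, -4]
j=2: 7>-4, skip
j=3: 1>-4, skip
j=4: 6>-4, skip
j=5: -6≤-4, i=1, swap(1,5) ⇒ [-5, -6, 7, 1, 6, -1, 4, -2, 3, 2, 8, -4]
j=6: 4>-4, skip
j=7: -2>-4, skip
j=8: 3>-4, skip
j=9: 2>-4, skip
j=10: 8>-4, skip
swap(2,11) ⇒ [-5, -6, -4, 1, 6, -1, 4, -2, 3, 2, 8, 7]; return 2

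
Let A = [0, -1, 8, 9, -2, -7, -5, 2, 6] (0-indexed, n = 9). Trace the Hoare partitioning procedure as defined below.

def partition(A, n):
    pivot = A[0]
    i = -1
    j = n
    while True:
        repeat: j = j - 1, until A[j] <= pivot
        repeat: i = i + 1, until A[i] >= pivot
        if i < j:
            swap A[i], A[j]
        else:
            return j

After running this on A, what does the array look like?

[-5, -1, -7, -2, 9, 8, 0, 2, 6]

pivot=0
j stops at 6 (-5), i stops at 0 (0); swap ⇒ [-5, -1, 8, 9, -2, -7, 0, 2, 6]
j stops at 5 (-7), i stops at 2 (8); swap ⇒ [-5, -1, -7, 9, -2, 8, 0, 2, 6]
j stops at 4 (-2), i stops at 3 (9); swap ⇒ [-5, -1, -7, -2, 9, 8, 0, 2, 6]
j stops at 3, i stops at 4; i≥j ⇒ return 3. A=[-5, -1, -7, -2, 9, 8, 0, 2, 6]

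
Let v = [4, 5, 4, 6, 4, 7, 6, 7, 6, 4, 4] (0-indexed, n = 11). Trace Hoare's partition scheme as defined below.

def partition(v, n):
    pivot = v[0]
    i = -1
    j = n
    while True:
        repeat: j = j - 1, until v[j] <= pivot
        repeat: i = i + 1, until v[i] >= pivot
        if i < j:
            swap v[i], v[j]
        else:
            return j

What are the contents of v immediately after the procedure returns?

pivot = v[0] = 4; i = -1, j = 11
j→10 (v[10]=4≤4), i→0 (v[0]=4≥4); i<j, swap → [4, 5, 4, 6, 4, 7, 6, 7, 6, 4, 4]
j→9 (v[9]=4≤4), i→1 (v[1]=5≥4); i<j, swap → [4, 4, 4, 6, 4, 7, 6, 7, 6, 5, 4]
j→4 (v[4]=4≤4), i→2 (v[2]=4≥4); i<j, swap → [4, 4, 4, 6, 4, 7, 6, 7, 6, 5, 4]
j→2, i→3; i≥j, return j=2. v = [4, 4, 4, 6, 4, 7, 6, 7, 6, 5, 4]

[4, 4, 4, 6, 4, 7, 6, 7, 6, 5, 4]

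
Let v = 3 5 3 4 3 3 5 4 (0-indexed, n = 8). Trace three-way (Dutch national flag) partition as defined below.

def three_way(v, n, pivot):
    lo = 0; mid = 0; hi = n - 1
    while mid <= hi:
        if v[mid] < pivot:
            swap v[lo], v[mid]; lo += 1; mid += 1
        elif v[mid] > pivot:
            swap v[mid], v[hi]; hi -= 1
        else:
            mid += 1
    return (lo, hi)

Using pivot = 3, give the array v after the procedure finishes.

3 3 3 3 4 5 4 5

pivot = 3; lo=0, mid=0, hi=7
v[mid]=3=3: mid=1
v[mid]=5>3: swap v[1],v[7]; hi=6 → 3 4 3 4 3 3 5 5
v[mid]=4>3: swap v[1],v[6]; hi=5 → 3 5 3 4 3 3 4 5
v[mid]=5>3: swap v[1],v[5]; hi=4 → 3 3 3 4 3 5 4 5
v[mid]=3=3: mid=2
v[mid]=3=3: mid=3
v[mid]=4>3: swap v[3],v[4]; hi=3 → 3 3 3 3 4 5 4 5
v[mid]=3=3: mid=4
end: lo=0, hi=3; v = 3 3 3 3 4 5 4 5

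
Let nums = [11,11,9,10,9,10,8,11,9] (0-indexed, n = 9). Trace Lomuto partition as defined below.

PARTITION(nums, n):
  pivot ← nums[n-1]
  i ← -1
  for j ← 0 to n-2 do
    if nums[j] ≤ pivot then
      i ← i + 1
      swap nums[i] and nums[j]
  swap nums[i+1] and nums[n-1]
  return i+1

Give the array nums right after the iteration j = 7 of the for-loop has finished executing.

pivot = nums[8] = 9; i = -1
j=0: nums[0]=11 > 9 → no swap
j=1: nums[1]=11 > 9 → no swap
j=2: nums[2]=9 ≤ 9 → i=0, swap nums[0],nums[2] → [9,11,11,10,9,10,8,11,9]
j=3: nums[3]=10 > 9 → no swap
j=4: nums[4]=9 ≤ 9 → i=1, swap nums[1],nums[4] → [9,9,11,10,11,10,8,11,9]
j=5: nums[5]=10 > 9 → no swap
j=6: nums[6]=8 ≤ 9 → i=2, swap nums[2],nums[6] → [9,9,8,10,11,10,11,11,9]
j=7: nums[7]=11 > 9 → no swap
(after j=7) nums = [9,9,8,10,11,10,11,11,9]

[9,9,8,10,11,10,11,11,9]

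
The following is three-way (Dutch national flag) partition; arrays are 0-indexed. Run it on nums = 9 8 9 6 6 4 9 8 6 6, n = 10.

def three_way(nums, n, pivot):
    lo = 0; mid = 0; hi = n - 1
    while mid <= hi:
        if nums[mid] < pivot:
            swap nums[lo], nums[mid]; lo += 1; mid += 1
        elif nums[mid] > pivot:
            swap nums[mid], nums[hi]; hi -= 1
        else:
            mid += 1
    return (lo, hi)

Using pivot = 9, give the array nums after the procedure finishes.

lo=0 mid=0 hi=9
9=9: mid=1
8<9: swap(0,1), lo=1 mid=2 ⇒ 8 9 9 6 6 4 9 8 6 6
9=9: mid=3
6<9: swap(1,3), lo=2 mid=4 ⇒ 8 6 9 9 6 4 9 8 6 6
6<9: swap(2,4), lo=3 mid=5 ⇒ 8 6 6 9 9 4 9 8 6 6
4<9: swap(3,5), lo=4 mid=6 ⇒ 8 6 6 4 9 9 9 8 6 6
9=9: mid=7
8<9: swap(4,7), lo=5 mid=8 ⇒ 8 6 6 4 8 9 9 9 6 6
6<9: swap(5,8), lo=6 mid=9 ⇒ 8 6 6 4 8 6 9 9 9 6
6<9: swap(6,9), lo=7 mid=10 ⇒ 8 6 6 4 8 6 6 9 9 9
done. lo=7 hi=9; nums=8 6 6 4 8 6 6 9 9 9

8 6 6 4 8 6 6 9 9 9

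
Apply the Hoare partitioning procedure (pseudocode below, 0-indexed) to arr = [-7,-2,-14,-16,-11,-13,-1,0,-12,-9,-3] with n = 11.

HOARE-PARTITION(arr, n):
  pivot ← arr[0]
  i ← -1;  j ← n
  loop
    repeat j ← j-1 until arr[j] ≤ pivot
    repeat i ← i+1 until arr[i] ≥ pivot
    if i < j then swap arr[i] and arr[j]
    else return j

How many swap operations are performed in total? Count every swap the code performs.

pivot = arr[0] = -7; i = -1, j = 11
j→9 (arr[9]=-9≤-7), i→0 (arr[0]=-7≥-7); i<j, swap → [-9,-2,-14,-16,-11,-13,-1,0,-12,-7,-3]
j→8 (arr[8]=-12≤-7), i→1 (arr[1]=-2≥-7); i<j, swap → [-9,-12,-14,-16,-11,-13,-1,0,-2,-7,-3]
j→5, i→6; i≥j, return j=5. arr = [-9,-12,-14,-16,-11,-13,-1,0,-2,-7,-3]

2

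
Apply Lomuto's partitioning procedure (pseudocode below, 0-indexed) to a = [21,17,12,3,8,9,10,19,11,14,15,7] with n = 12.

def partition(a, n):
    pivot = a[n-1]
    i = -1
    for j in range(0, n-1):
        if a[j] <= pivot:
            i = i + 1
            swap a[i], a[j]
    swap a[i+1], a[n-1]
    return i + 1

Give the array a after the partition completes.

pivot = a[11] = 7; i = -1
j=0: a[0]=21 > 7 → no swap
j=1: a[1]=17 > 7 → no swap
j=2: a[2]=12 > 7 → no swap
j=3: a[3]=3 ≤ 7 → i=0, swap a[0],a[3] → [3,17,12,21,8,9,10,19,11,14,15,7]
j=4: a[4]=8 > 7 → no swap
j=5: a[5]=9 > 7 → no swap
j=6: a[6]=10 > 7 → no swap
j=7: a[7]=19 > 7 → no swap
j=8: a[8]=11 > 7 → no swap
j=9: a[9]=14 > 7 → no swap
j=10: a[10]=15 > 7 → no swap
final swap a[1],a[11] → [3,7,12,21,8,9,10,19,11,14,15,17]; return 1

[3,7,12,21,8,9,10,19,11,14,15,17]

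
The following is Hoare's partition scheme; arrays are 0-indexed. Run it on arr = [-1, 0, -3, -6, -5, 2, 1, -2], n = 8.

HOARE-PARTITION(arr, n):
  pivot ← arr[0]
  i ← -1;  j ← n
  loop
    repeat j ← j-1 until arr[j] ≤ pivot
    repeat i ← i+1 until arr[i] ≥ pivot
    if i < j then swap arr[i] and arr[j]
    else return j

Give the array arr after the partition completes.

[-2, -5, -3, -6, 0, 2, 1, -1]

pivot=-1
j stops at 7 (-2), i stops at 0 (-1); swap ⇒ [-2, 0, -3, -6, -5, 2, 1, -1]
j stops at 4 (-5), i stops at 1 (0); swap ⇒ [-2, -5, -3, -6, 0, 2, 1, -1]
j stops at 3, i stops at 4; i≥j ⇒ return 3. arr=[-2, -5, -3, -6, 0, 2, 1, -1]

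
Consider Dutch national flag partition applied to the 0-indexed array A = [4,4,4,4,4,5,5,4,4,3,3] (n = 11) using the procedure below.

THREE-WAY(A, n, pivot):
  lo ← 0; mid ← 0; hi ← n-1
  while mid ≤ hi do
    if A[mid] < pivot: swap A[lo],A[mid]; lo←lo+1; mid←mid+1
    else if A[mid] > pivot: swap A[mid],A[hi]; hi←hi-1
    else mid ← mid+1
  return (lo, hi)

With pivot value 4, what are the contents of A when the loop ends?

[3,3,4,4,4,4,4,4,4,5,5]

pivot = 4; lo=0, mid=0, hi=10
A[mid]=4=4: mid=1
A[mid]=4=4: mid=2
A[mid]=4=4: mid=3
A[mid]=4=4: mid=4
A[mid]=4=4: mid=5
A[mid]=5>4: swap A[5],A[10]; hi=9 → [4,4,4,4,4,3,5,4,4,3,5]
A[mid]=3<4: swap A[0],A[5]; lo=1,mid=6 → [3,4,4,4,4,4,5,4,4,3,5]
A[mid]=5>4: swap A[6],A[9]; hi=8 → [3,4,4,4,4,4,3,4,4,5,5]
A[mid]=3<4: swap A[1],A[6]; lo=2,mid=7 → [3,3,4,4,4,4,4,4,4,5,5]
A[mid]=4=4: mid=8
A[mid]=4=4: mid=9
end: lo=2, hi=8; A = [3,3,4,4,4,4,4,4,4,5,5]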